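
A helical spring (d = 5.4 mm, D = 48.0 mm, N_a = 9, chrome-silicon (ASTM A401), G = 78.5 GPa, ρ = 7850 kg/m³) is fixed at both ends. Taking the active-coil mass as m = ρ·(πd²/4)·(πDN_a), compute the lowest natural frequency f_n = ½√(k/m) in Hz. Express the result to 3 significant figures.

92.7 Hz

k = Gd⁴/(8D³N_a) = (78.5×10³)(5.4⁴)/(8·48.0³·9) = 8.3828 N/mm = 8382.8 N/m
Wire length L = πDN_a = π·48.0·9 = 1357.2 mm
m = ρ·(πd²/4)·L = 7850 × 22.902×10⁻⁶ m² × 1.3572 m = 0.24399 kg
f_n = ½√(k/m) = 0.5·√(8382.8/0.24399) = 0.5·√(34356) = 92.677 Hz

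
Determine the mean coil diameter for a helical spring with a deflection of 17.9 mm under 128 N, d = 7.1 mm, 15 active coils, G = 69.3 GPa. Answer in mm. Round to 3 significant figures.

Required rate k = F/δ = 128/17.9 = 7.1508 N/mm
D = (Gd⁴/(8N_a·k))^(1/3) = (69.3×10³·7.1⁴/(8·15·7.1508))^(1/3)
  = (205224)^(1/3) = 58.9852 mm

59.0 mm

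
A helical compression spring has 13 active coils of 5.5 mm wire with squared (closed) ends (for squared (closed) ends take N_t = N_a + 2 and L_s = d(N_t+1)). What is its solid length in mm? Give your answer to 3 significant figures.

squared (closed) ends: N_t = N_a + 2 = 13 + 2 = 15
L_s = d·(N_t+1) = 5.5 × 16 = 88 mm

88.0 mm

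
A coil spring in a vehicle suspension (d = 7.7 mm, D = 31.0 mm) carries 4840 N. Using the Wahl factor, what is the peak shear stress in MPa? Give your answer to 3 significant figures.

1170 MPa

Spring index C = D/d = 31.0/7.7 = 4.0260
K_W = (4C−1)/(4C−4) + 0.615/C = 15.104/12.104 + 0.1528 = 1.4006
τ₀ = 8FD/(πd³) = 8·4840·31.0/(π·7.7³) = 1.20032e+06/1434.2 = 836.9 MPa
τ_max = K·τ₀ = 1.4006 × 836.9 = 1172.2 MPa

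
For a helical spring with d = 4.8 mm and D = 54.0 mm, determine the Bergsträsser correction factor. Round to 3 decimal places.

1.119

C = D/d = 54.0/4.8 = 11.2500
K_B = (4C+2)/(4C−3) = 47.000/42.000 = 1.1190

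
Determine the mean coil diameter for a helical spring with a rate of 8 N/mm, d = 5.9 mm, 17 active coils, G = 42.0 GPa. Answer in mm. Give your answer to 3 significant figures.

D = (Gd⁴/(8N_a·k))^(1/3) = (42.0×10³·5.9⁴/(8·17·8))^(1/3)
  = (46776.6)^(1/3) = 36.0310 mm

36.0 mm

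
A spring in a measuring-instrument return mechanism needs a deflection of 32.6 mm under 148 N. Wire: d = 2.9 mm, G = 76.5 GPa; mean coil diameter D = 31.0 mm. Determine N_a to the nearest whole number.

Required rate k = F/δ = 148/32.6 = 4.5399 N/mm
N_a = Gd⁴/(8D³k) = (76.5×10³ × 2.9⁴)/(8 × 31.0³ × 4.5399)
    = 5.4107e+06 / 1.08198e+06 = 5.001 → 5 coils

5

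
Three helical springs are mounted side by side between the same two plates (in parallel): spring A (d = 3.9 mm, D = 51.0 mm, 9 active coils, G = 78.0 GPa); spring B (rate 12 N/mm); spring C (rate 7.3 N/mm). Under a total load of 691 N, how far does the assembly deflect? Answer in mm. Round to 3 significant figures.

32.6 mm

k_A = Gd⁴/(8D³N_a) = (78.0×10³)(3.9⁴)/(8·51.0³·9) = 1.8893 N/mm
Parallel: k_eq = 1.8893 + 12 + 7.3 = 21.189 N/mm
δ = F/k_eq = 691/21.189 = 32.611 mm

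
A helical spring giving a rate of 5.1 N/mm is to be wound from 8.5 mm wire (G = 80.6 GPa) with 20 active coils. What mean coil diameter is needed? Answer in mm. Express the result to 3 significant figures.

D = (Gd⁴/(8N_a·k))^(1/3) = (80.6×10³·8.5⁴/(8·20·5.1))^(1/3)
  = (515609)^(1/3) = 80.1875 mm

80.2 mm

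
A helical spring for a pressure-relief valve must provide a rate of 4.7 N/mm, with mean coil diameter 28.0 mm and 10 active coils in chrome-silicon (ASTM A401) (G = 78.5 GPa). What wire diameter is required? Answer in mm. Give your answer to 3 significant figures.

3.20 mm

d = (8D³N_a·k / G)^(1/4) = (8·28.0³·10·4.7 / (78.5×10³))^0.25
  = (105.15)^0.25 = 3.2022 mm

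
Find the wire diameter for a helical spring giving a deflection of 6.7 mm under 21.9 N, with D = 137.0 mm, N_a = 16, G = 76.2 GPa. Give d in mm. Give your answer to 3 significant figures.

10.9 mm

Required rate k = F/δ = 21.9/6.7 = 3.2687 N/mm
d = (8D³N_a·k / G)^(1/4) = (8·137.0³·16·3.2687 / (76.2×10³))^0.25
  = (14118)^0.25 = 10.9005 mm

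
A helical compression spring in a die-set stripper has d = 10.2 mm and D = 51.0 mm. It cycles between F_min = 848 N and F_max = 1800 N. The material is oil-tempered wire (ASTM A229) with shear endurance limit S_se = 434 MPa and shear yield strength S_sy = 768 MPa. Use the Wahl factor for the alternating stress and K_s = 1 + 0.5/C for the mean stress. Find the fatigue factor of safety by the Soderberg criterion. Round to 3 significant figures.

C = D/d = 51.0/10.2 = 5.0000; K_W = (4C−1)/(4C−4)+0.615/C = 1.3105; K_s = 1+0.5/C = 1.1000
F_a = (F_max−F_min)/2 = 476 N; F_m = (F_max+F_min)/2 = 1324 N
τ_a = K_W·8F_aD/(πd³) = 1.3105 × 58.253 = 76.34 MPa
τ_m = K_s·8F_mD/(πd³) = 1.1000 × 162.03 = 178.23 MPa
Soderberg: 1/n_f = τ_a/S_se + τ_m/S_sy = 76.34/434 + 178.23/768 = 0.17590 + 0.23208 = 0.40797
n_f = 1/0.40797 = 2.451

2.45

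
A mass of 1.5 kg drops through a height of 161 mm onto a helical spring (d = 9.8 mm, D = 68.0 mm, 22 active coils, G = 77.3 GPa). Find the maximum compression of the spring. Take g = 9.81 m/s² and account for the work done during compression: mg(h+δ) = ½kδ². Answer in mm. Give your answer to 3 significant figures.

20.4 mm

k = Gd⁴/(8D³N_a) = (77.3×10³)(9.8⁴)/(8·68.0³·22) = 12.884 N/mm
W = mg = 1.5 × 9.81 = 14.715 N
½kδ² − Wδ − Wh = 0 → δ = (W + √(W² + 2kWh))/k
δ = (14.715 + √(216.53 + 61046.5))/12.884 = (14.715 + 247.51)/12.884 = 20.353 mm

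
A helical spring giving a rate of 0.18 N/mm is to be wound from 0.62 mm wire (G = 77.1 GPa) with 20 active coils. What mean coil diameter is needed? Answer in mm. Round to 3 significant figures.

7.34 mm

D = (Gd⁴/(8N_a·k))^(1/3) = (77.1×10³·0.62⁴/(8·20·0.18))^(1/3)
  = (395.575)^(1/3) = 7.3408 mm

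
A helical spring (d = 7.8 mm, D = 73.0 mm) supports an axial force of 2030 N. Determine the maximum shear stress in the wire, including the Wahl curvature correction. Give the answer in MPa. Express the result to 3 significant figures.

Spring index C = D/d = 73.0/7.8 = 9.3590
K_W = (4C−1)/(4C−4) + 0.615/C = 36.436/33.436 + 0.0657 = 1.1554
τ₀ = 8FD/(πd³) = 8·2030·73.0/(π·7.8³) = 1.18552e+06/1490.8 = 795.2 MPa
τ_max = K·τ₀ = 1.1554 × 795.2 = 918.8 MPa

919 MPa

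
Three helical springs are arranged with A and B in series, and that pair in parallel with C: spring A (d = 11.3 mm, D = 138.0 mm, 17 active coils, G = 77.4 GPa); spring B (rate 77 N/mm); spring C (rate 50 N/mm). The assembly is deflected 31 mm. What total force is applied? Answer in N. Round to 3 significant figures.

1650 N

k_A = Gd⁴/(8D³N_a) = (77.4×10³)(11.3⁴)/(8·138.0³·17) = 3.5308 N/mm
Springs A,B series: k_AB = 1/(1/3.5308+1/77) = 3.376 N/mm; parallel with C: k_eq = 3.376+50 = 53.376 N/mm
F = k_eq·δ = 53.376·31 = 1654.7 N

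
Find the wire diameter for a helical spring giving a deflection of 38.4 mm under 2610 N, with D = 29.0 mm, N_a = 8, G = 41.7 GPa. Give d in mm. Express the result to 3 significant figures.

Required rate k = F/δ = 2610/38.4 = 67.969 N/mm
d = (8D³N_a·k / G)^(1/4) = (8·29.0³·8·67.969 / (41.7×10³))^0.25
  = (2544.2)^0.25 = 7.1021 mm

7.10 mm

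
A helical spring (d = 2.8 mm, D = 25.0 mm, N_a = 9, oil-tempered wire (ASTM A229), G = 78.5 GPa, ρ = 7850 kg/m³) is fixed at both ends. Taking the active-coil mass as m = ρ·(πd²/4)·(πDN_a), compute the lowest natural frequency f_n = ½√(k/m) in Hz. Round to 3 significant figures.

k = Gd⁴/(8D³N_a) = (78.5×10³)(2.8⁴)/(8·25.0³·9) = 4.2889 N/mm = 4288.9 N/m
Wire length L = πDN_a = π·25.0·9 = 706.86 mm
m = ρ·(πd²/4)·L = 7850 × 6.1575×10⁻⁶ m² × 0.70686 m = 0.034167 kg
f_n = ½√(k/m) = 0.5·√(4288.9/0.034167) = 0.5·√(1.2553e+05) = 177.15 Hz

177 Hz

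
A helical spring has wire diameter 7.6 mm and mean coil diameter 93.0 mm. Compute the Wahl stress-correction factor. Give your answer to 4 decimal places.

1.1170

C = D/d = 93.0/7.6 = 12.2368
K_W = (4C−1)/(4C−4) + 0.615/C = 47.947/44.947 + 0.0503 = 1.1170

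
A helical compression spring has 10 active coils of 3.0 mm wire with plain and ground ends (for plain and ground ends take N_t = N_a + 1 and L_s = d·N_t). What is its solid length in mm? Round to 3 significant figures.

33.0 mm

plain and ground ends: N_t = N_a + 1 = 10 + 1 = 11
L_s = d·N_t = 3.0 × 11 = 33 mm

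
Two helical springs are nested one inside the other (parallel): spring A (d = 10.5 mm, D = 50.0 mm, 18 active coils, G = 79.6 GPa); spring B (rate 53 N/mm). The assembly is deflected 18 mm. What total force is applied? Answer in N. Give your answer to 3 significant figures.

k_A = Gd⁴/(8D³N_a) = (79.6×10³)(10.5⁴)/(8·50.0³·18) = 53.752 N/mm
Parallel: k_eq = 53.752 + 53 = 106.75 N/mm
F = k_eq·δ = 106.75·18 = 1921.5 N

1920 N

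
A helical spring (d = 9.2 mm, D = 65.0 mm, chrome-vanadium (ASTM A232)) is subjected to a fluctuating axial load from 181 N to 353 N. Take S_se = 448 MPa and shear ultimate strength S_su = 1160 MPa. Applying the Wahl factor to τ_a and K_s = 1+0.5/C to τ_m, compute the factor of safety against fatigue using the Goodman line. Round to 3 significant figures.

C = D/d = 65.0/9.2 = 7.0652; K_W = (4C−1)/(4C−4)+0.615/C = 1.2107; K_s = 1+0.5/C = 1.0708
F_a = (F_max−F_min)/2 = 86 N; F_m = (F_max+F_min)/2 = 267 N
τ_a = K_W·8F_aD/(πd³) = 1.2107 × 18.281 = 22.132 MPa
τ_m = K_s·8F_mD/(πd³) = 1.0708 × 56.755 = 60.771 MPa
Goodman: 1/n_f = τ_a/S_se + τ_m/S_su = 22.132/448 + 60.771/1160 = 0.04940 + 0.05239 = 0.10179
n_f = 1/0.10179 = 9.824

9.82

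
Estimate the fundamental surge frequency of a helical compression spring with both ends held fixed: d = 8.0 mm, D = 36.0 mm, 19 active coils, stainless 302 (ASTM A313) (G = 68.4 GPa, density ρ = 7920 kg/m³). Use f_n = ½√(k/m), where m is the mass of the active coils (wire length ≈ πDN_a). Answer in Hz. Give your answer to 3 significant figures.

k = Gd⁴/(8D³N_a) = (68.4×10³)(8.0⁴)/(8·36.0³·19) = 39.506 N/mm = 39506 N/m
Wire length L = πDN_a = π·36.0·19 = 2148.8 mm
m = ρ·(πd²/4)·L = 7920 × 50.265×10⁻⁶ m² × 2.1488 m = 0.85546 kg
f_n = ½√(k/m) = 0.5·√(39506/0.85546) = 0.5·√(46181) = 107.45 Hz

107 Hz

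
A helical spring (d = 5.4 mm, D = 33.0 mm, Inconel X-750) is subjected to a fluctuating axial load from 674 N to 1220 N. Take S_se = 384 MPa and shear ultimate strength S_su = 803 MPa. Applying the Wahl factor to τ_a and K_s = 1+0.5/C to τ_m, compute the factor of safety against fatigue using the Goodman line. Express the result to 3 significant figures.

0.866

C = D/d = 33.0/5.4 = 6.1111; K_W = (4C−1)/(4C−4)+0.615/C = 1.2474; K_s = 1+0.5/C = 1.0818
F_a = (F_max−F_min)/2 = 273 N; F_m = (F_max+F_min)/2 = 947 N
τ_a = K_W·8F_aD/(πd³) = 1.2474 × 145.69 = 181.73 MPa
τ_m = K_s·8F_mD/(πd³) = 1.0818 × 505.39 = 546.74 MPa
Goodman: 1/n_f = τ_a/S_se + τ_m/S_su = 181.73/384 + 546.74/803 = 0.47326 + 0.68087 = 1.1541
n_f = 1/1.1541 = 0.8665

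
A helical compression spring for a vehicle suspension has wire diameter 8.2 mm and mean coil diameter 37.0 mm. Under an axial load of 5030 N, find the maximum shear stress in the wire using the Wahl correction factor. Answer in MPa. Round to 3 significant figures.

1160 MPa

Spring index C = D/d = 37.0/8.2 = 4.5122
K_W = (4C−1)/(4C−4) + 0.615/C = 17.049/14.049 + 0.1363 = 1.3498
τ₀ = 8FD/(πd³) = 8·5030·37.0/(π·8.2³) = 1.48888e+06/1732.2 = 859.54 MPa
τ_max = K·τ₀ = 1.3498 × 859.54 = 1160.2 MPa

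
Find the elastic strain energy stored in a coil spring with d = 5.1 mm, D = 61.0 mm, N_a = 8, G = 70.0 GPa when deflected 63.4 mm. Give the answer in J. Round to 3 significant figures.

6.55 J

k = Gd⁴/(8D³N_a) = (70.0×10³)(5.1⁴)/(8·61.0³·8) = 3.2599 N/mm
U = ½kδ² = 0.5 × 3.2599 × 63.4² = 6551.8 N·mm = 6.5518 J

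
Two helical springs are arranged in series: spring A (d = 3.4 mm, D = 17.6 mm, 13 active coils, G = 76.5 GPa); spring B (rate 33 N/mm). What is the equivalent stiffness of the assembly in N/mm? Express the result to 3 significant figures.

11.7 N/mm

k_A = Gd⁴/(8D³N_a) = (76.5×10³)(3.4⁴)/(8·17.6³·13) = 18.03 N/mm
Series: 1/k_eq = 1/18.03 + 1/33 = 0.085765; k_eq = 11.66 N/mm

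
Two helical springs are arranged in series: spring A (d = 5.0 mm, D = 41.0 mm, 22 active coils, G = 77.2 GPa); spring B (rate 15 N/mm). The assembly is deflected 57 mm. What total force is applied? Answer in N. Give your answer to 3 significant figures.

179 N

k_A = Gd⁴/(8D³N_a) = (77.2×10³)(5.0⁴)/(8·41.0³·22) = 3.9777 N/mm
Series: 1/k_eq = 1/3.9777 + 1/15 = 0.31807; k_eq = 3.144 N/mm
F = k_eq·δ = 3.144·57 = 179.21 N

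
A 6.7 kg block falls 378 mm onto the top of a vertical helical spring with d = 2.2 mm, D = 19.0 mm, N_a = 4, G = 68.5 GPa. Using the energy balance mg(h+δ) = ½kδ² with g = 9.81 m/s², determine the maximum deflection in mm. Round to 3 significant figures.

91.9 mm

k = Gd⁴/(8D³N_a) = (68.5×10³)(2.2⁴)/(8·19.0³·4) = 7.3109 N/mm
W = mg = 6.7 × 9.81 = 65.727 N
½kδ² − Wδ − Wh = 0 → δ = (W + √(W² + 2kWh))/k
δ = (65.727 + √(4320 + 363276))/7.3109 = (65.727 + 606.3)/7.3109 = 91.921 mm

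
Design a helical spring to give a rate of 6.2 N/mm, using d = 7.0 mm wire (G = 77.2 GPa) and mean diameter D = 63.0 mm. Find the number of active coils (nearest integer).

N_a = Gd⁴/(8D³k) = (77.2×10³ × 7.0⁴)/(8 × 63.0³ × 6.2)
    = 1.85357e+08 / 1.24023e+07 = 14.95 → 15 coils

15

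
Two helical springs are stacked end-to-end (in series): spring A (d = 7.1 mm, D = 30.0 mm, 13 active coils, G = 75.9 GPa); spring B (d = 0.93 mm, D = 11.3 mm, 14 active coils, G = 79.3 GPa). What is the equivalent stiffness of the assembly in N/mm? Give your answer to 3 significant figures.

0.365 N/mm

k_A = Gd⁴/(8D³N_a) = (75.9×10³)(7.1⁴)/(8·30.0³·13) = 68.688 N/mm
k_B = Gd⁴/(8D³N_a) = (79.3×10³)(0.93⁴)/(8·11.3³·14) = 0.36707 N/mm
Series: 1/k_eq = 1/68.688 + 1/0.36707 = 2.7388; k_eq = 0.36512 N/mm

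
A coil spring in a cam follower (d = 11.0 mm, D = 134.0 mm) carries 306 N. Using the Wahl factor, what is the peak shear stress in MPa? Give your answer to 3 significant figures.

87.7 MPa

Spring index C = D/d = 134.0/11.0 = 12.1818
K_W = (4C−1)/(4C−4) + 0.615/C = 47.727/44.727 + 0.0505 = 1.1176
τ₀ = 8FD/(πd³) = 8·306·134.0/(π·11.0³) = 328032/4181.5 = 78.449 MPa
τ_max = K·τ₀ = 1.1176 × 78.449 = 87.672 MPa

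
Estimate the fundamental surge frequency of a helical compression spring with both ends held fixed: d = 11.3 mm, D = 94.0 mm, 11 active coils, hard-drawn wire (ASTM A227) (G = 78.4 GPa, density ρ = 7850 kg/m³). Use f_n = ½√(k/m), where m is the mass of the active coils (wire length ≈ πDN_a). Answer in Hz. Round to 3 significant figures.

41.3 Hz

k = Gd⁴/(8D³N_a) = (78.4×10³)(11.3⁴)/(8·94.0³·11) = 17.489 N/mm = 17489 N/m
Wire length L = πDN_a = π·94.0·11 = 3248.4 mm
m = ρ·(πd²/4)·L = 7850 × 100.29×10⁻⁶ m² × 3.2484 m = 2.5573 kg
f_n = ½√(k/m) = 0.5·√(17489/2.5573) = 0.5·√(6838.8) = 41.348 Hz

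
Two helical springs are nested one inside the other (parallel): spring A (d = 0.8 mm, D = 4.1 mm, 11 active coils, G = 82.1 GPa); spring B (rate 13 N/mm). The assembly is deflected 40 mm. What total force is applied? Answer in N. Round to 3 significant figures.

742 N

k_A = Gd⁴/(8D³N_a) = (82.1×10³)(0.8⁴)/(8·4.1³·11) = 5.5446 N/mm
Parallel: k_eq = 5.5446 + 13 = 18.545 N/mm
F = k_eq·δ = 18.545·40 = 741.78 N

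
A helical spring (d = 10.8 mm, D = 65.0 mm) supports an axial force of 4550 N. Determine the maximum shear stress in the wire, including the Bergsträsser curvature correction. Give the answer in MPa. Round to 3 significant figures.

740 MPa

Spring index C = D/d = 65.0/10.8 = 6.0185
K_B = (4C+2)/(4C−3) = 26.074/21.074 = 1.2373
τ₀ = 8FD/(πd³) = 8·4550·65.0/(π·10.8³) = 2.366e+06/3957.5 = 597.85 MPa
τ_max = K·τ₀ = 1.2373 × 597.85 = 739.7 MPa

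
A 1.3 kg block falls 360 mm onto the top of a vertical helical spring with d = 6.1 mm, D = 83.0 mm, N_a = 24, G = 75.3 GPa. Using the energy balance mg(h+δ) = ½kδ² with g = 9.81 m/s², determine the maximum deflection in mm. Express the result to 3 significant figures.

k = Gd⁴/(8D³N_a) = (75.3×10³)(6.1⁴)/(8·83.0³·24) = 0.94968 N/mm
W = mg = 1.3 × 9.81 = 12.753 N
½kδ² − Wδ − Wh = 0 → δ = (W + √(W² + 2kWh))/k
δ = (12.753 + √(162.64 + 8720.14))/0.94968 = (12.753 + 94.249)/0.94968 = 112.67 mm

113 mm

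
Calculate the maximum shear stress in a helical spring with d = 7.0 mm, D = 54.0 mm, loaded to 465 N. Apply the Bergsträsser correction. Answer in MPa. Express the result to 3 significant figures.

Spring index C = D/d = 54.0/7.0 = 7.7143
K_B = (4C+2)/(4C−3) = 32.857/27.857 = 1.1795
τ₀ = 8FD/(πd³) = 8·465·54.0/(π·7.0³) = 200880/1077.6 = 186.42 MPa
τ_max = K·τ₀ = 1.1795 × 186.42 = 219.88 MPa

220 MPa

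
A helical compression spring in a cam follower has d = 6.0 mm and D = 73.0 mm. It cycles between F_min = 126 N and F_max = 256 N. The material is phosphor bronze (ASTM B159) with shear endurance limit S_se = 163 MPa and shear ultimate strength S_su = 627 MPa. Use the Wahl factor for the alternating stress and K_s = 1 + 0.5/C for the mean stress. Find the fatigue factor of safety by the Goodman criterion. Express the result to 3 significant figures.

1.52

C = D/d = 73.0/6.0 = 12.1667; K_W = (4C−1)/(4C−4)+0.615/C = 1.1177; K_s = 1+0.5/C = 1.0411
F_a = (F_max−F_min)/2 = 65 N; F_m = (F_max+F_min)/2 = 191 N
τ_a = K_W·8F_aD/(πd³) = 1.1177 × 55.94 = 62.525 MPa
τ_m = K_s·8F_mD/(πd³) = 1.0411 × 164.38 = 171.13 MPa
Goodman: 1/n_f = τ_a/S_se + τ_m/S_su = 62.525/163 + 171.13/627 = 0.38359 + 0.27294 = 0.65653
n_f = 1/0.65653 = 1.523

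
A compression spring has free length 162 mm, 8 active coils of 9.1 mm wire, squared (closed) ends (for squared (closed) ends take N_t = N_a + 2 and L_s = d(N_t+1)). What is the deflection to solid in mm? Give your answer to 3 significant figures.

N_t = 10; L_s = 9.1·11 = 100.1 mm
δ_solid = L₀ − L_s = 162 − 100.1 = 61.9 mm

61.9 mm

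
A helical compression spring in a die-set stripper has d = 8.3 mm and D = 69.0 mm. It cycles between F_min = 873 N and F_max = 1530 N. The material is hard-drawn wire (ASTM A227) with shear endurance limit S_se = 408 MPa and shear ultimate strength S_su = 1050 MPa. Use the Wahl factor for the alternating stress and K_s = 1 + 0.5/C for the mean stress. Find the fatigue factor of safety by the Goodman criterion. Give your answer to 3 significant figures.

1.51

C = D/d = 69.0/8.3 = 8.3133; K_W = (4C−1)/(4C−4)+0.615/C = 1.1765; K_s = 1+0.5/C = 1.0601
F_a = (F_max−F_min)/2 = 328.5 N; F_m = (F_max+F_min)/2 = 1201.5 N
τ_a = K_W·8F_aD/(πd³) = 1.1765 × 100.95 = 118.77 MPa
τ_m = K_s·8F_mD/(πd³) = 1.0601 × 369.21 = 391.42 MPa
Goodman: 1/n_f = τ_a/S_se + τ_m/S_su = 118.77/408 + 391.42/1050 = 0.29109 + 0.37278 = 0.66388
n_f = 1/0.66388 = 1.506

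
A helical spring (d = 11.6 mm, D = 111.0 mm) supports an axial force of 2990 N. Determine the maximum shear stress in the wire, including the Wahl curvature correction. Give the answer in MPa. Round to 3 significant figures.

624 MPa

Spring index C = D/d = 111.0/11.6 = 9.5690
K_W = (4C−1)/(4C−4) + 0.615/C = 37.276/34.276 + 0.0643 = 1.1518
τ₀ = 8FD/(πd³) = 8·2990·111.0/(π·11.6³) = 2.65512e+06/4903.7 = 541.45 MPa
τ_max = K·τ₀ = 1.1518 × 541.45 = 623.64 MPa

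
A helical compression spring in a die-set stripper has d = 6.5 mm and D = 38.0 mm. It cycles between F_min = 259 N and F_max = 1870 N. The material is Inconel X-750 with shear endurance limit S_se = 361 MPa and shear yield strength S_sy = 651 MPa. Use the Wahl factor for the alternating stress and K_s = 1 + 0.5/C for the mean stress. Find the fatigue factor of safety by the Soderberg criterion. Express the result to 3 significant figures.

0.619

C = D/d = 38.0/6.5 = 5.8462; K_W = (4C−1)/(4C−4)+0.615/C = 1.2600; K_s = 1+0.5/C = 1.0855
F_a = (F_max−F_min)/2 = 805.5 N; F_m = (F_max+F_min)/2 = 1064.5 N
τ_a = K_W·8F_aD/(πd³) = 1.2600 × 283.82 = 357.61 MPa
τ_m = K_s·8F_mD/(πd³) = 1.0855 × 375.08 = 407.16 MPa
Soderberg: 1/n_f = τ_a/S_se + τ_m/S_sy = 357.61/361 + 407.16/651 = 0.99060 + 0.62544 = 1.616
n_f = 1/1.616 = 0.6188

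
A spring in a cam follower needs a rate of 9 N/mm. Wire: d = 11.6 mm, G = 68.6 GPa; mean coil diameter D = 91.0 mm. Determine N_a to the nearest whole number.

N_a = Gd⁴/(8D³k) = (68.6×10³ × 11.6⁴)/(8 × 91.0³ × 9)
    = 1.2421e+09 / 5.42571e+07 = 22.89 → 23 coils

23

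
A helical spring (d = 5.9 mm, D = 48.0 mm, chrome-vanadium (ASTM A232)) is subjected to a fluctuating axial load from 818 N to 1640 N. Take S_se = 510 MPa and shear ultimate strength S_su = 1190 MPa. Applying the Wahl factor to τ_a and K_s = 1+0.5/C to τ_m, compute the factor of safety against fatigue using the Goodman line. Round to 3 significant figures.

C = D/d = 48.0/5.9 = 8.1356; K_W = (4C−1)/(4C−4)+0.615/C = 1.1807; K_s = 1+0.5/C = 1.0615
F_a = (F_max−F_min)/2 = 411 N; F_m = (F_max+F_min)/2 = 1229 N
τ_a = K_W·8F_aD/(πd³) = 1.1807 × 244.61 = 288.81 MPa
τ_m = K_s·8F_mD/(πd³) = 1.0615 × 731.44 = 776.39 MPa
Goodman: 1/n_f = τ_a/S_se + τ_m/S_su = 288.81/510 + 776.39/1190 = 0.56629 + 0.65243 = 1.2187
n_f = 1/1.2187 = 0.8205

0.821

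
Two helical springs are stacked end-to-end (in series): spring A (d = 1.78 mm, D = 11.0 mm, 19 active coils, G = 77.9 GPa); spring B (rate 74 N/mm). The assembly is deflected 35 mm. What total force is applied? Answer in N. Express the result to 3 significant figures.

k_A = Gd⁴/(8D³N_a) = (77.9×10³)(1.78⁴)/(8·11.0³·19) = 3.8654 N/mm
Series: 1/k_eq = 1/3.8654 + 1/74 = 0.27222; k_eq = 3.6735 N/mm
F = k_eq·δ = 3.6735·35 = 128.57 N

129 N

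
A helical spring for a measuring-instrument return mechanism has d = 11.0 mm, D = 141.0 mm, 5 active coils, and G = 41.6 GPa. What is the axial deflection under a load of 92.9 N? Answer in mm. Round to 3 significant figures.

k = Gd⁴/(8D³N_a) = (41.6×10³)(11.0⁴)/(8·141.0³·5) = 5.4318 N/mm
δ = F/k = 92.9 / 5.4318 = 17.103 mm

17.1 mm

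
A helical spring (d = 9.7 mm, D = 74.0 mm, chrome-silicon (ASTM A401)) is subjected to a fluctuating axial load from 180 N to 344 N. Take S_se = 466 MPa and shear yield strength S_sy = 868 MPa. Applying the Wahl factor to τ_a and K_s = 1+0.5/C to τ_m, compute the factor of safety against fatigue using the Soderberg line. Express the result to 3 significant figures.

C = D/d = 74.0/9.7 = 7.6289; K_W = (4C−1)/(4C−4)+0.615/C = 1.1938; K_s = 1+0.5/C = 1.0655
F_a = (F_max−F_min)/2 = 82 N; F_m = (F_max+F_min)/2 = 262 N
τ_a = K_W·8F_aD/(πd³) = 1.1938 × 16.931 = 20.211 MPa
τ_m = K_s·8F_mD/(πd³) = 1.0655 × 54.095 = 57.641 MPa
Soderberg: 1/n_f = τ_a/S_se + τ_m/S_sy = 20.211/466 + 57.641/868 = 0.04337 + 0.06641 = 0.10978
n_f = 1/0.10978 = 9.109

9.11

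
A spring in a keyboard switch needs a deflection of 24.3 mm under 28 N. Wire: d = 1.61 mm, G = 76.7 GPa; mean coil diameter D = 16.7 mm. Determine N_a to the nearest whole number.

Required rate k = F/δ = 28/24.3 = 1.1523 N/mm
N_a = Gd⁴/(8D³k) = (76.7×10³ × 1.61⁴)/(8 × 16.7³ × 1.1523)
    = 515346 / 42933 = 12 → 12 coils

12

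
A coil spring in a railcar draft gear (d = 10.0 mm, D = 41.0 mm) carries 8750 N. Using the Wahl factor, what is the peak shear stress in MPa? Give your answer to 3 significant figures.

Spring index C = D/d = 41.0/10.0 = 4.1000
K_W = (4C−1)/(4C−4) + 0.615/C = 15.400/12.400 + 0.1500 = 1.3919
τ₀ = 8FD/(πd³) = 8·8750·41.0/(π·10.0³) = 2.87e+06/3141.6 = 913.55 MPa
τ_max = K·τ₀ = 1.3919 × 913.55 = 1271.6 MPa

1270 MPa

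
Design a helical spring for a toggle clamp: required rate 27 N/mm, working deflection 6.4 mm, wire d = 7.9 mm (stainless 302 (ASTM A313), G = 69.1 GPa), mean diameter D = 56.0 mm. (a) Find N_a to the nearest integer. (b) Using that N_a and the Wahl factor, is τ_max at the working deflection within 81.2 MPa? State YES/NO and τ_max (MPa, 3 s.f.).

N_a = Gd⁴/(8D³k) = (69.1×10³)(7.9⁴)/(8·56.0³·27) = 7.095 → N_a = 7
Actual rate k = Gd⁴/(8D³·7) = 27.367 N/mm
Working load F = kδ = 27.367·6.4 = 175.15 N
C = 56.0/7.9 = 7.0886; K_W = (4C−1)/(4C−4)+0.615/C = 1.2099
τ_max = K_W·8FD/(πd³) = 1.2099·50.66 = 61.295 MPa
τ_max ≤ 81.2 MPa → acceptable

(a) 7 coils; (b) YES, τ_max = 61.3 MPa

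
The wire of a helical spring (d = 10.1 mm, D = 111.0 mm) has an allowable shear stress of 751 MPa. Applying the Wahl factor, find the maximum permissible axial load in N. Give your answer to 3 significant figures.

2420 N

C = D/d = 111.0/10.1 = 10.9901
K_W = (4C−1)/(4C−4) + 0.615/C = 42.960/39.960 + 0.0560 = 1.1310
τ_max = K·8FD/(πd³) → F_max = τ_allow·πd³/(8DK)
F_max = 751·π·10.1³/(8·111.0·1.1310) = 2.4308e+06/1004.4 = 2420.3 N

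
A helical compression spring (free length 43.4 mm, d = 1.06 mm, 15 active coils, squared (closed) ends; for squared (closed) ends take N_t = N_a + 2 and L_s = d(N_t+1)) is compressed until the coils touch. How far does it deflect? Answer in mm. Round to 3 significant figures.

24.3 mm

N_t = 17; L_s = 1.06·18 = 19.08 mm
δ_solid = L₀ − L_s = 43.4 − 19.08 = 24.32 mm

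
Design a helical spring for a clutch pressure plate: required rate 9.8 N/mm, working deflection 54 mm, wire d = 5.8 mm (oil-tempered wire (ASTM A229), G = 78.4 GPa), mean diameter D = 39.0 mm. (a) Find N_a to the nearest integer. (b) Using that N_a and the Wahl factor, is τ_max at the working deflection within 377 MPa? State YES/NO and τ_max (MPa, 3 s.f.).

(a) 19 coils; (b) YES, τ_max = 331 MPa

N_a = Gd⁴/(8D³k) = (78.4×10³)(5.8⁴)/(8·39.0³·9.8) = 19.08 → N_a = 19
Actual rate k = Gd⁴/(8D³·19) = 9.8399 N/mm
Working load F = kδ = 9.8399·54 = 531.35 N
C = 39.0/5.8 = 6.7241; K_W = (4C−1)/(4C−4)+0.615/C = 1.2225
τ_max = K_W·8FD/(πd³) = 1.2225·270.46 = 330.64 MPa
τ_max ≤ 377 MPa → acceptable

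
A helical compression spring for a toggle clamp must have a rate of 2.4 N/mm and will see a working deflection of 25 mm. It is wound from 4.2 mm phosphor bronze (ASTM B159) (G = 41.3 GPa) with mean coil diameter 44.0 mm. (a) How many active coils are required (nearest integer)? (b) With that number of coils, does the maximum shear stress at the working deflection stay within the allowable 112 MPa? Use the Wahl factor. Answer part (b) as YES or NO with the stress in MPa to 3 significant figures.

(a) 8 coils; (b) YES, τ_max = 101 MPa

N_a = Gd⁴/(8D³k) = (41.3×10³)(4.2⁴)/(8·44.0³·2.4) = 7.858 → N_a = 8
Actual rate k = Gd⁴/(8D³·8) = 2.3573 N/mm
Working load F = kδ = 2.3573·25 = 58.932 N
C = 44.0/4.2 = 10.4762; K_W = (4C−1)/(4C−4)+0.615/C = 1.1379
τ_max = K_W·8FD/(πd³) = 1.1379·89.124 = 101.41 MPa
τ_max ≤ 112 MPa → acceptable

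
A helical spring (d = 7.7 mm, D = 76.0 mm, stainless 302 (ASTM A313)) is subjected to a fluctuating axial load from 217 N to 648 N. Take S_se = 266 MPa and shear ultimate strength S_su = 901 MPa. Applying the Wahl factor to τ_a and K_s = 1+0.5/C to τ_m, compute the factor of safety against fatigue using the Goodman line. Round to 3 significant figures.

C = D/d = 76.0/7.7 = 9.8701; K_W = (4C−1)/(4C−4)+0.615/C = 1.1469; K_s = 1+0.5/C = 1.0507
F_a = (F_max−F_min)/2 = 215.5 N; F_m = (F_max+F_min)/2 = 432.5 N
τ_a = K_W·8F_aD/(πd³) = 1.1469 × 91.354 = 104.77 MPa
τ_m = K_s·8F_mD/(πd³) = 1.0507 × 183.34 = 192.63 MPa
Goodman: 1/n_f = τ_a/S_se + τ_m/S_su = 104.77/266 + 192.63/901 = 0.39388 + 0.21380 = 0.60767
n_f = 1/0.60767 = 1.646

1.65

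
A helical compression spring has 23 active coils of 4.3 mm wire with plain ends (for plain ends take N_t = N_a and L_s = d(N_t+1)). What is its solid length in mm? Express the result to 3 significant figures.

103 mm

plain ends: N_t = N_a = 23
L_s = d·(N_t+1) = 4.3 × 24 = 103.2 mm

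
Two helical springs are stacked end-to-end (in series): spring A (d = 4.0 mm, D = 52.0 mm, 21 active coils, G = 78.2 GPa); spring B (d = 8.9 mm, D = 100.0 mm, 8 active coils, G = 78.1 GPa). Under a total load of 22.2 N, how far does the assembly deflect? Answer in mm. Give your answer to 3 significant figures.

29.1 mm

k_A = Gd⁴/(8D³N_a) = (78.2×10³)(4.0⁴)/(8·52.0³·21) = 0.84748 N/mm
k_B = Gd⁴/(8D³N_a) = (78.1×10³)(8.9⁴)/(8·100.0³·8) = 7.6565 N/mm
Series: 1/k_eq = 1/0.84748 + 1/7.6565 = 1.3106; k_eq = 0.76302 N/mm
δ = F/k_eq = 22.2/0.76302 = 29.095 mm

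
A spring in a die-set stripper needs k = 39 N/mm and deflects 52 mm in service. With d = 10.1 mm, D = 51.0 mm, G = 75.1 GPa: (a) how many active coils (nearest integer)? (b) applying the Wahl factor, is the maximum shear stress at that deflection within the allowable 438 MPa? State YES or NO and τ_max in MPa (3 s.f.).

N_a = Gd⁴/(8D³k) = (75.1×10³)(10.1⁴)/(8·51.0³·39) = 18.88 → N_a = 19
Actual rate k = Gd⁴/(8D³·19) = 38.759 N/mm
Working load F = kδ = 38.759·52 = 2015.5 N
C = 51.0/10.1 = 5.0495; K_W = (4C−1)/(4C−4)+0.615/C = 1.3070
τ_max = K_W·8FD/(πd³) = 1.3070·254.05 = 332.05 MPa
τ_max ≤ 438 MPa → acceptable

(a) 19 coils; (b) YES, τ_max = 332 MPa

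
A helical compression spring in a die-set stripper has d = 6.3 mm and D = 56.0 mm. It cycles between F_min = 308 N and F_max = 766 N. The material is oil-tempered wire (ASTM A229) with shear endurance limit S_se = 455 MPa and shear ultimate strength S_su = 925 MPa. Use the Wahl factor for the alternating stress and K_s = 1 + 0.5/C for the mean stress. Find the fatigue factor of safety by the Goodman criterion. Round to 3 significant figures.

1.46

C = D/d = 56.0/6.3 = 8.8889; K_W = (4C−1)/(4C−4)+0.615/C = 1.1643; K_s = 1+0.5/C = 1.0562
F_a = (F_max−F_min)/2 = 229 N; F_m = (F_max+F_min)/2 = 537 N
τ_a = K_W·8F_aD/(πd³) = 1.1643 × 130.6 = 152.05 MPa
τ_m = K_s·8F_mD/(πd³) = 1.0562 × 306.25 = 323.48 MPa
Goodman: 1/n_f = τ_a/S_se + τ_m/S_su = 152.05/455 + 323.48/925 = 0.33418 + 0.34971 = 0.68389
n_f = 1/0.68389 = 1.462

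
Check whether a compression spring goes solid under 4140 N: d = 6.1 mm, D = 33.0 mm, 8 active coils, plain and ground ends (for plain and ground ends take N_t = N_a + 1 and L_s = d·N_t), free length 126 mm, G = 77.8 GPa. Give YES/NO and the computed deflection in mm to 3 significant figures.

k = Gd⁴/(8D³N_a) = (77.8×10³)(6.1⁴)/(8·33.0³·8) = 46.836 N/mm
N_t = 9; L_s = 6.1·9 = 54.9 mm; δ_solid = L₀ − L_s = 126 − 54.9 = 71.1 mm
δ = F/k = 4140/46.836 = 88.394 mm
δ ≥ δ_solid → spring goes solid

YES, δ = 88.4 mm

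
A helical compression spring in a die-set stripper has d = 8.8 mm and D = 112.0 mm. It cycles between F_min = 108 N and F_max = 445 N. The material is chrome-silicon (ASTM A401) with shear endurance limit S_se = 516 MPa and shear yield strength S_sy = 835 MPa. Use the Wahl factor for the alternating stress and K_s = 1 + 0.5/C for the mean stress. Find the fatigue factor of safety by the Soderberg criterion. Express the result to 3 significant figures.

3.38

C = D/d = 112.0/8.8 = 12.7273; K_W = (4C−1)/(4C−4)+0.615/C = 1.1123; K_s = 1+0.5/C = 1.0393
F_a = (F_max−F_min)/2 = 168.5 N; F_m = (F_max+F_min)/2 = 276.5 N
τ_a = K_W·8F_aD/(πd³) = 1.1123 × 70.52 = 78.437 MPa
τ_m = K_s·8F_mD/(πd³) = 1.0393 × 115.72 = 120.27 MPa
Soderberg: 1/n_f = τ_a/S_se + τ_m/S_sy = 78.437/516 + 120.27/835 = 0.15201 + 0.14403 = 0.29604
n_f = 1/0.29604 = 3.378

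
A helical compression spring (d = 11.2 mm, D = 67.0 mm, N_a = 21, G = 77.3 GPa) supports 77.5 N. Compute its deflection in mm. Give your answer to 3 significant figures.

k = Gd⁴/(8D³N_a) = (77.3×10³)(11.2⁴)/(8·67.0³·21) = 24.072 N/mm
δ = F/k = 77.5 / 24.072 = 3.2195 mm

3.22 mm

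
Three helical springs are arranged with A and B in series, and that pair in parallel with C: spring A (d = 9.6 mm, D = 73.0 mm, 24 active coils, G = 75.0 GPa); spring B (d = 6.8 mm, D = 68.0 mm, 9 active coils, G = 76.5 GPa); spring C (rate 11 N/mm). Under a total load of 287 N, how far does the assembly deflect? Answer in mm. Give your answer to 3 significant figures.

k_A = Gd⁴/(8D³N_a) = (75.0×10³)(9.6⁴)/(8·73.0³·24) = 8.5286 N/mm
k_B = Gd⁴/(8D³N_a) = (76.5×10³)(6.8⁴)/(8·68.0³·9) = 7.225 N/mm
Springs A,B series: k_AB = 1/(1/8.5286+1/7.225) = 3.9114 N/mm; parallel with C: k_eq = 3.9114+11 = 14.911 N/mm
δ = F/k_eq = 287/14.911 = 19.247 mm

19.2 mm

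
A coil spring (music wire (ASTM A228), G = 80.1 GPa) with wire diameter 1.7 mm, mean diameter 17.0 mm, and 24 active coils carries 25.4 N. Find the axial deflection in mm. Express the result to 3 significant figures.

35.8 mm

k = Gd⁴/(8D³N_a) = (80.1×10³)(1.7⁴)/(8·17.0³·24) = 0.70922 N/mm
δ = F/k = 25.4 / 0.70922 = 35.814 mm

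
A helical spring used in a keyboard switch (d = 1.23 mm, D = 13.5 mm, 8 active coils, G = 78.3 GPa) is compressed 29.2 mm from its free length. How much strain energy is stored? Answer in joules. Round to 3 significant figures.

0.485 J

k = Gd⁴/(8D³N_a) = (78.3×10³)(1.23⁴)/(8·13.5³·8) = 1.1382 N/mm
U = ½kδ² = 0.5 × 1.1382 × 29.2² = 485.22 N·mm = 0.48522 J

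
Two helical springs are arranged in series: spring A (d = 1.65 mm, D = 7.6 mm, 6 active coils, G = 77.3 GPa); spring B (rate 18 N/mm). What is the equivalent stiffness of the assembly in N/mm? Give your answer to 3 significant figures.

k_A = Gd⁴/(8D³N_a) = (77.3×10³)(1.65⁴)/(8·7.6³·6) = 27.192 N/mm
Series: 1/k_eq = 1/27.192 + 1/18 = 0.092332; k_eq = 10.831 N/mm

10.8 N/mm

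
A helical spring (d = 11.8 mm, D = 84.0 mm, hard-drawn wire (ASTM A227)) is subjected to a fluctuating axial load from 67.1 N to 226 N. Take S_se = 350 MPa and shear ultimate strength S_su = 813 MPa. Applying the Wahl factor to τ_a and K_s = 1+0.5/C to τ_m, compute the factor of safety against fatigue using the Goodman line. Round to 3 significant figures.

16.4

C = D/d = 84.0/11.8 = 7.1186; K_W = (4C−1)/(4C−4)+0.615/C = 1.2090; K_s = 1+0.5/C = 1.0702
F_a = (F_max−F_min)/2 = 79.45 N; F_m = (F_max+F_min)/2 = 146.55 N
τ_a = K_W·8F_aD/(πd³) = 1.2090 × 10.343 = 12.505 MPa
τ_m = K_s·8F_mD/(πd³) = 1.0702 × 19.079 = 20.419 MPa
Goodman: 1/n_f = τ_a/S_se + τ_m/S_su = 12.505/350 + 20.419/813 = 0.03573 + 0.02512 = 0.060844
n_f = 1/0.060844 = 16.44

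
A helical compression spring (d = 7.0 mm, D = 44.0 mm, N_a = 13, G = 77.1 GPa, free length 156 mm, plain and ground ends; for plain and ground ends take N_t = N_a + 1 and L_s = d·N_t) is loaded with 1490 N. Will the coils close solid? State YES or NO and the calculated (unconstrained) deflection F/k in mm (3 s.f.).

k = Gd⁴/(8D³N_a) = (77.1×10³)(7.0⁴)/(8·44.0³·13) = 20.896 N/mm
N_t = 14; L_s = 7.0·14 = 98 mm; δ_solid = L₀ − L_s = 156 − 98 = 58 mm
δ = F/k = 1490/20.896 = 71.307 mm
δ ≥ δ_solid → spring goes solid

YES, δ = 71.3 mm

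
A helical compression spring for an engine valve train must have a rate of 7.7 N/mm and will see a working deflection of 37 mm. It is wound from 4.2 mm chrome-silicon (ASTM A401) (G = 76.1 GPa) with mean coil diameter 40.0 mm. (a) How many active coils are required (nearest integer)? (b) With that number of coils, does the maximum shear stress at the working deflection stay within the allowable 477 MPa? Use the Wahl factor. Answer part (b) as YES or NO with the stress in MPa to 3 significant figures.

N_a = Gd⁴/(8D³k) = (76.1×10³)(4.2⁴)/(8·40.0³·7.7) = 6.006 → N_a = 6
Actual rate k = Gd⁴/(8D³·6) = 7.7083 N/mm
Working load F = kδ = 7.7083·37 = 285.21 N
C = 40.0/4.2 = 9.5238; K_W = (4C−1)/(4C−4)+0.615/C = 1.1526
τ_max = K_W·8FD/(πd³) = 1.1526·392.12 = 451.94 MPa
τ_max ≤ 477 MPa → acceptable

(a) 6 coils; (b) YES, τ_max = 452 MPa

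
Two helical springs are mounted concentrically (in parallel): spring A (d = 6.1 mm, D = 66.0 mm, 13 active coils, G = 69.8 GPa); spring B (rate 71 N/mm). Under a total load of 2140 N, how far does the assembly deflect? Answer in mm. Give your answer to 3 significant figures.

28.8 mm

k_A = Gd⁴/(8D³N_a) = (69.8×10³)(6.1⁴)/(8·66.0³·13) = 3.2323 N/mm
Parallel: k_eq = 3.2323 + 71 = 74.232 N/mm
δ = F/k_eq = 2140/74.232 = 28.828 mm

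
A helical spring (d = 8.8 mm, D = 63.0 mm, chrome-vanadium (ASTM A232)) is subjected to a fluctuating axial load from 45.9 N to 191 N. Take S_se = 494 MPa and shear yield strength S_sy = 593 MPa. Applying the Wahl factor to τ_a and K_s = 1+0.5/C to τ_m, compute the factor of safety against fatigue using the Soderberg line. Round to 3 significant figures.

C = D/d = 63.0/8.8 = 7.1591; K_W = (4C−1)/(4C−4)+0.615/C = 1.2077; K_s = 1+0.5/C = 1.0698
F_a = (F_max−F_min)/2 = 72.55 N; F_m = (F_max+F_min)/2 = 118.45 N
τ_a = K_W·8F_aD/(πd³) = 1.2077 × 17.079 = 20.626 MPa
τ_m = K_s·8F_mD/(πd³) = 1.0698 × 27.885 = 29.832 MPa
Soderberg: 1/n_f = τ_a/S_se + τ_m/S_sy = 20.626/494 + 29.832/593 = 0.04175 + 0.05031 = 0.092061
n_f = 1/0.092061 = 10.86

10.9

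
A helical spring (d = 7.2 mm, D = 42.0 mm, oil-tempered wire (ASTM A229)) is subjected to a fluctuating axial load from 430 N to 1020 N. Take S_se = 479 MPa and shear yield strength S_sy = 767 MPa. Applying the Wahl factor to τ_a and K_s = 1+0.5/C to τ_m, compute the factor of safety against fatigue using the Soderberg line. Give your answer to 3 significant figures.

1.94

C = D/d = 42.0/7.2 = 5.8333; K_W = (4C−1)/(4C−4)+0.615/C = 1.2606; K_s = 1+0.5/C = 1.0857
F_a = (F_max−F_min)/2 = 295 N; F_m = (F_max+F_min)/2 = 725 N
τ_a = K_W·8F_aD/(πd³) = 1.2606 × 84.531 = 106.56 MPa
τ_m = K_s·8F_mD/(πd³) = 1.0857 × 207.74 = 225.55 MPa
Soderberg: 1/n_f = τ_a/S_se + τ_m/S_sy = 106.56/479 + 225.55/767 = 0.22246 + 0.29407 = 0.51653
n_f = 1/0.51653 = 1.936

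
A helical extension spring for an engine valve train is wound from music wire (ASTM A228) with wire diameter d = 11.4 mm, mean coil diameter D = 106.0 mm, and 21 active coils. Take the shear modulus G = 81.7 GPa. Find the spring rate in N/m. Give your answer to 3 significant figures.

k = Gd⁴/(8D³N_a) = (81.7×10³ × 11.4⁴) / (8 × 106.0³ × 21)
  = 1.37988e+09 / 2.00091e+08 = 6.8963 N/mm = 6896.3 N/m

6900 N/m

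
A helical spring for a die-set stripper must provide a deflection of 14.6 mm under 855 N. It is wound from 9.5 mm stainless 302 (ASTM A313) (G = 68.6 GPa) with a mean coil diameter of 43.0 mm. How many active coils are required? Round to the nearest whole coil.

15

Required rate k = F/δ = 855/14.6 = 58.562 N/mm
N_a = Gd⁴/(8D³k) = (68.6×10³ × 9.5⁴)/(8 × 43.0³ × 58.562)
    = 5.58751e+08 / 3.72485e+07 = 15 → 15 coils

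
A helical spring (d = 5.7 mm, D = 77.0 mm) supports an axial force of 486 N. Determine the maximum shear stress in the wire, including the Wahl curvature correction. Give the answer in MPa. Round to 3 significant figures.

569 MPa

Spring index C = D/d = 77.0/5.7 = 13.5088
K_W = (4C−1)/(4C−4) + 0.615/C = 53.035/50.035 + 0.0455 = 1.1055
τ₀ = 8FD/(πd³) = 8·486·77.0/(π·5.7³) = 299376/581.8 = 514.57 MPa
τ_max = K·τ₀ = 1.1055 × 514.57 = 568.85 MPa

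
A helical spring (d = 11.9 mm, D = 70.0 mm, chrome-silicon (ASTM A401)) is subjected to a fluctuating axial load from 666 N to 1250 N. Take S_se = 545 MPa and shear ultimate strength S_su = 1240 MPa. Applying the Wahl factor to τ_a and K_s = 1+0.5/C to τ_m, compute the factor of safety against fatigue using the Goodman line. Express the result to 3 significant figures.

6.25

C = D/d = 70.0/11.9 = 5.8824; K_W = (4C−1)/(4C−4)+0.615/C = 1.2582; K_s = 1+0.5/C = 1.0850
F_a = (F_max−F_min)/2 = 292 N; F_m = (F_max+F_min)/2 = 958 N
τ_a = K_W·8F_aD/(πd³) = 1.2582 × 30.887 = 38.861 MPa
τ_m = K_s·8F_mD/(πd³) = 1.0850 × 101.34 = 109.95 MPa
Goodman: 1/n_f = τ_a/S_se + τ_m/S_su = 38.861/545 + 109.95/1240 = 0.07131 + 0.08867 = 0.15997
n_f = 1/0.15997 = 6.251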